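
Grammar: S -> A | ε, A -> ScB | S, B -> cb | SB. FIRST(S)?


Per alternative of S: FIRST(A) = {c, ε}; FIRST(ε) = {ε}
FIRST(S) = {c, ε}


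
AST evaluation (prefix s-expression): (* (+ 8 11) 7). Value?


Evaluate inner: (+ 8 11) = 19
Evaluate root: (* 19 7) = 133
Result: 133


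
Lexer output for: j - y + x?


Scan left to right, longest-match per lexeme
Tokens: ID(j), OP(-), ID(y), OP(+), ID(x)


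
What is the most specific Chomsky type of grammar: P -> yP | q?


Right-linear: every RHS is a terminal or a terminal followed by one nonterminal
Classification: Type 3 (Regular)


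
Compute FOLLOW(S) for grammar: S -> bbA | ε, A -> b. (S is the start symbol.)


$ ∈ FOLLOW(S). For each A -> αBβ: add FIRST(β)\{ε} to FOLLOW(B); if β nullable, add FOLLOW(A).
FOLLOW(S) = {$}


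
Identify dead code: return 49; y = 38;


statement follows a return and is unreachable
Dead: 'y = 38'


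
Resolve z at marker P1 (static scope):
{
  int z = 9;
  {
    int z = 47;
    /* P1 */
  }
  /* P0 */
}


z declared in the same block as P1
z = 47


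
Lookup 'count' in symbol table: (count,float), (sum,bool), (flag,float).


Lookup 'count' → type float


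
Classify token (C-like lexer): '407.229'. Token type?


Pattern: digits with a decimal point
Type: FLOAT_LITERAL


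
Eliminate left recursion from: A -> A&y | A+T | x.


Left-recursive alternatives: A&y, A+T; non-recursive: x
Introduce A': A -> xA', A' -> &yA' | +TA' | ε


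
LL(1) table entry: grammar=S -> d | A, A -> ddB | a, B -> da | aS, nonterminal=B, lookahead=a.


For [B, a]: 'a' ∈ FIRST(aS)
Entry: B -> aS


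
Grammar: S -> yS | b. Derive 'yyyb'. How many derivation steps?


Derivation: S => yS => yyS => yyyS => yyyb
Steps: 4


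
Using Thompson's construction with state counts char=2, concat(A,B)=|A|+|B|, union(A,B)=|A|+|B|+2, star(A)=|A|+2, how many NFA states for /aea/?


Syntax tree has 3 char leaf(s), 0 union(s), 0 star(s)
chars contribute 3×2 = 6; each union adds +2; each star adds +2
Total: 6 + 0 + 0 = 6 states


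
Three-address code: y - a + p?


Break into single-operator statements:
t1 = y - a
t2 = t1 + p


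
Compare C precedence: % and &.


'%' is multiplicative (level 10); '&' is bitwise AND (level 5)
Higher level binds tighter
'%' has higher precedence than '&'


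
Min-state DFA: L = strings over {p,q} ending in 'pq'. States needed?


Track the longest suffix of input matching a prefix of 'pq': 3 classes (prefixes of length 0..2)
Minimal DFA: 3 states


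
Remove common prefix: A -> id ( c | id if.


Common prefix: 'id'
Factored: A -> id A', A' -> ( c | if


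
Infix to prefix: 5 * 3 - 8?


left-to-right (same/higher precedence on left): tree is (- (* 5 3) 8)
Prefix: - * 5 3 8


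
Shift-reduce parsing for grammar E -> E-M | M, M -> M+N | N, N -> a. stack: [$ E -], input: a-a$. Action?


no handle ('E-' is not any RHS); shift 'a'
Action: shift


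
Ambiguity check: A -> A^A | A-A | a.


'a^a-a' has two parse trees (no precedence encoded between ^ and -)
Ambiguous


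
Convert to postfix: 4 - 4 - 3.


Left to right (same or higher precedence on left)
Postfix: 4 4 - 3 -


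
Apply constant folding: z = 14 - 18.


14 - 18 = -4 at compile time
Optimized: z = -4


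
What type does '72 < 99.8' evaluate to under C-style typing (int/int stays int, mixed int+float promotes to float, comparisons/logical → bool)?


Operand types: int < float
Rule: comparison yields bool
Result type: bool


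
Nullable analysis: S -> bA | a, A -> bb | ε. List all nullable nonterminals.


A nonterminal is nullable iff some alternative derives ε (directly, or every symbol in it is nullable)
Nullable: {A}


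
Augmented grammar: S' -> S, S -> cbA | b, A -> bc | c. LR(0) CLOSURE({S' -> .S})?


Start: S' -> .S
For each item with dot before a nonterminal B, add B -> .γ for every B-production
Closure: [S' -> .S, S -> .cbA, S -> .b]


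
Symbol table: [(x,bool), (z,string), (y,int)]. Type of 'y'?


Lookup 'y' → type int


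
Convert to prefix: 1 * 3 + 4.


left-to-right (same/higher precedence on left): tree is (+ (* 1 3) 4)
Prefix: + * 1 3 4


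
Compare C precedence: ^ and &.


'&' is bitwise AND (level 5); '^' is bitwise XOR (level 4)
Higher level binds tighter
'&' has higher precedence than '^'


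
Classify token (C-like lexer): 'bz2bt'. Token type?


Pattern: letter/underscore followed by alphanumerics, not a keyword
Type: IDENTIFIER


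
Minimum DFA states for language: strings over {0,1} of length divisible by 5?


Track length mod 5: states 0..4, accept at 0
Minimal DFA: 5 states


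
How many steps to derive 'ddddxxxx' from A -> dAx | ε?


Derivation: A => dAx => ddAxx => dddAxxx => ddddAxxxx => ddddxxxx
Steps: 5


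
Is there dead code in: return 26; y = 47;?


statement follows a return and is unreachable
Dead: 'y = 47'


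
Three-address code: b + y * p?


Break into single-operator statements:
t1 = y * p
t2 = b + t1


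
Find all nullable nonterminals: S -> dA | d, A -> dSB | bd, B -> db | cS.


A nonterminal is nullable iff some alternative derives ε (directly, or every symbol in it is nullable)
Nullable: {}


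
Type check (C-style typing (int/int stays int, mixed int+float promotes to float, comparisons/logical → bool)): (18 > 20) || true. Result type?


Operand types: bool || bool
Rule: logical operators take bool operands and yield bool
Result type: bool


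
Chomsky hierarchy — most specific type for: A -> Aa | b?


Left-linear: every RHS is a terminal or one nonterminal followed by a terminal
Classification: Type 3 (Regular)


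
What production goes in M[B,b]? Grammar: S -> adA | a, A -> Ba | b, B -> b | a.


For [B, b]: 'b' ∈ FIRST(b)
Entry: B -> b


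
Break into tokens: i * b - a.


Scan left to right, longest-match per lexeme
Tokens: ID(i), OP(*), ID(b), OP(-), ID(a)


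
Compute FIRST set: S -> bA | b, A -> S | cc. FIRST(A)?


Per alternative of A: FIRST(S) = {b}; FIRST(cc) = {c}
FIRST(A) = {b, c}


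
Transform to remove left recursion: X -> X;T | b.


Left-recursive alternatives: X;T; non-recursive: b
Introduce X': X -> bX', X' -> ;TX' | ε


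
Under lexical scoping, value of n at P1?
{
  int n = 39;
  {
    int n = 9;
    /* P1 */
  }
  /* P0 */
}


n declared in the same block as P1
n = 9


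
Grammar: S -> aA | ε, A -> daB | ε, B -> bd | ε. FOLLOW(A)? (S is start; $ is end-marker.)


$ ∈ FOLLOW(S). For each A -> αBβ: add FIRST(β)\{ε} to FOLLOW(B); if β nullable, add FOLLOW(A).
FOLLOW(A) = {$}


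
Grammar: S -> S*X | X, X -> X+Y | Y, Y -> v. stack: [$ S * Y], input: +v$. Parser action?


'Y' (not preceded by X+) is the handle for X -> Y
Action: reduce (X -> Y)


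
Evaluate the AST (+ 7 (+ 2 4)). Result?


Evaluate inner: (+ 2 4) = 6
Evaluate root: (+ 7 6) = 13
Result: 13


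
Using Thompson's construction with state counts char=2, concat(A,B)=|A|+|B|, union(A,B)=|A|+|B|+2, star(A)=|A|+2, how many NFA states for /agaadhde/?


Syntax tree has 8 char leaf(s), 0 union(s), 0 star(s)
chars contribute 8×2 = 16; each union adds +2; each star adds +2
Total: 16 + 0 + 0 = 16 states


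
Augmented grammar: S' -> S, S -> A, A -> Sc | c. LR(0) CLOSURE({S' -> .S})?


Start: S' -> .S
For each item with dot before a nonterminal B, add B -> .γ for every B-production
Closure: [S' -> .S, S -> .A, A -> .Sc, A -> .c]


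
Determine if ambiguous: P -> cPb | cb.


balanced c^n…b^n: each string has a unique parse
Unambiguous


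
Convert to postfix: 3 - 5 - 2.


Left to right (same or higher precedence on left)
Postfix: 3 5 - 2 -


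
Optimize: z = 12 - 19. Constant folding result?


12 - 19 = -7 at compile time
Optimized: z = -7


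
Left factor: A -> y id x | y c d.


Common prefix: 'y'
Factored: A -> y A', A' -> id x | c d


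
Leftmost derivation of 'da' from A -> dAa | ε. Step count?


Derivation: A => dAa => da
Steps: 2


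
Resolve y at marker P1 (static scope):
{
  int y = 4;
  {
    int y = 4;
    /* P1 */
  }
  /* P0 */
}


y declared in the same block as P1
y = 4


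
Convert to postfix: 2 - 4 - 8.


Left to right (same or higher precedence on left)
Postfix: 2 4 - 8 -


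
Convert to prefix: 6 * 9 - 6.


left-to-right (same/higher precedence on left): tree is (- (* 6 9) 6)
Prefix: - * 6 9 6


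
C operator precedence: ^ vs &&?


'^' is bitwise XOR (level 4); '&&' is logical AND (level 2)
Higher level binds tighter
'^' has higher precedence than '&&'


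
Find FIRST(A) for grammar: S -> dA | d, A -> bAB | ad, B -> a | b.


Per alternative of A: FIRST(bAB) = {b}; FIRST(ad) = {a}
FIRST(A) = {a, b}


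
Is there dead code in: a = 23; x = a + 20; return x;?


a is read by x's definition; x is returned
No dead code


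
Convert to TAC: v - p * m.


Break into single-operator statements:
t1 = p * m
t2 = v - t1


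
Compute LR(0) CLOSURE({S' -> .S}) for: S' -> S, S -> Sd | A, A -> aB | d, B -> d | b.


Start: S' -> .S
For each item with dot before a nonterminal B, add B -> .γ for every B-production
Closure: [S' -> .S, S -> .Sd, S -> .A, A -> .aB, A -> .d]


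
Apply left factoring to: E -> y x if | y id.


Common prefix: 'y'
Factored: E -> y E', E' -> x if | id


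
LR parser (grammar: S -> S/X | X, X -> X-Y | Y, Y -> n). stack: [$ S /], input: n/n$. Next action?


no handle ('S/' is not any RHS); shift 'n'
Action: shift


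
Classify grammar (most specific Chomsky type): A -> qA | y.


Right-linear: every RHS is a terminal or a terminal followed by one nonterminal
Classification: Type 3 (Regular)


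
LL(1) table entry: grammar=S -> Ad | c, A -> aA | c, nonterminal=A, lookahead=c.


For [A, c]: 'c' ∈ FIRST(c)
Entry: A -> c


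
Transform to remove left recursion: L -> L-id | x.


Left-recursive alternatives: L-id; non-recursive: x
Introduce L': L -> xL', L' -> -idL' | ε


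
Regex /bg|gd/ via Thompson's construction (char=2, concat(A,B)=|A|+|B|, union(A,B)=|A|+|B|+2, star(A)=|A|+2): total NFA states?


Syntax tree has 4 char leaf(s), 1 union(s), 0 star(s)
chars contribute 4×2 = 8; each union adds +2; each star adds +2
Total: 8 + 2 + 0 = 10 states


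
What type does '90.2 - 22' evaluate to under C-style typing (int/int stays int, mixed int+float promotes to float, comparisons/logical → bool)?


Operand types: float - int
Rule: mixed int/float promotes to float; int/int stays int
Result type: float


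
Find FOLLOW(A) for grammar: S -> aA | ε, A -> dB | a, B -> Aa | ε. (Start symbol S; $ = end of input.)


$ ∈ FOLLOW(S). For each A -> αBβ: add FIRST(β)\{ε} to FOLLOW(B); if β nullable, add FOLLOW(A).
FOLLOW(A) = {$, a}


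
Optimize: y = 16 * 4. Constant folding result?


16 * 4 = 64 at compile time
Optimized: y = 64


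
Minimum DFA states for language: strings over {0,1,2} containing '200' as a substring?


KMP-style automaton: 3 progress states + 1 absorbing accept = 4
Minimal DFA: 4 states


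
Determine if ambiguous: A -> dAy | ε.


balanced d^n…y^n: each string has a unique parse
Unambiguous


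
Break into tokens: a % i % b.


Scan left to right, longest-match per lexeme
Tokens: ID(a), OP(%), ID(i), OP(%), ID(b)


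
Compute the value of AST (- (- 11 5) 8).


Evaluate inner: (- 11 5) = 6
Evaluate root: (- 6 8) = -2
Result: -2


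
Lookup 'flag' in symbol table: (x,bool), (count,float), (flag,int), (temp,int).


Lookup 'flag' → type int


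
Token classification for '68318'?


Pattern: digits only
Type: INTEGER_LITERAL


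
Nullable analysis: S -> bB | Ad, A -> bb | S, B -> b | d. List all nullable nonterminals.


A nonterminal is nullable iff some alternative derives ε (directly, or every symbol in it is nullable)
Nullable: {}


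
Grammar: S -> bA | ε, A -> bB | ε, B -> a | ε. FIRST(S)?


Per alternative of S: FIRST(bA) = {b}; FIRST(ε) = {ε}
FIRST(S) = {b, ε}


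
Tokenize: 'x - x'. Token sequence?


Scan left to right, longest-match per lexeme
Tokens: ID(x), OP(-), ID(x)


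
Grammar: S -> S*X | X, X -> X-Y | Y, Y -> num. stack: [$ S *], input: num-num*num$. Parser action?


no handle ('S*' is not any RHS); shift 'num'
Action: shift


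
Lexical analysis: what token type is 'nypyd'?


Pattern: letter/underscore followed by alphanumerics, not a keyword
Type: IDENTIFIER


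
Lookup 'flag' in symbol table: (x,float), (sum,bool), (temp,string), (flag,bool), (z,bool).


Lookup 'flag' → type bool


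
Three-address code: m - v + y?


Break into single-operator statements:
t1 = m - v
t2 = t1 + y


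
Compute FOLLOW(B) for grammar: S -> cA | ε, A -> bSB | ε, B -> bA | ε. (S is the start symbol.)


$ ∈ FOLLOW(S). For each A -> αBβ: add FIRST(β)\{ε} to FOLLOW(B); if β nullable, add FOLLOW(A).
FOLLOW(B) = {$, b}


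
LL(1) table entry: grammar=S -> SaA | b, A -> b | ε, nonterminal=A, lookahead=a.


For [A, a]: ε is nullable and 'a' ∈ FOLLOW(A)
Entry: A -> ε


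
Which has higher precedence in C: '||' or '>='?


'>=' is relational (level 7); '||' is logical OR (level 1)
Higher level binds tighter
'>=' has higher precedence than '||'


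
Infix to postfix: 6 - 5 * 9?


* has higher precedence, evaluate 5*9 first
Postfix: 6 5 9 * -


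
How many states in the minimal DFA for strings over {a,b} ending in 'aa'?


Track the longest suffix of input matching a prefix of 'aa': 3 classes (prefixes of length 0..2)
Minimal DFA: 3 states


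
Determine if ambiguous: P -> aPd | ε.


balanced a^n…d^n: each string has a unique parse
Unambiguous


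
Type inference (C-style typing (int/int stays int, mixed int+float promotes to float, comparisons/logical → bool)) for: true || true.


Operand types: bool || bool
Rule: logical operators take bool operands and yield bool
Result type: bool


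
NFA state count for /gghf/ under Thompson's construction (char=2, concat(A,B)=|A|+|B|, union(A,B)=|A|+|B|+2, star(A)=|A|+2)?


Syntax tree has 4 char leaf(s), 0 union(s), 0 star(s)
chars contribute 4×2 = 8; each union adds +2; each star adds +2
Total: 8 + 0 + 0 = 8 states


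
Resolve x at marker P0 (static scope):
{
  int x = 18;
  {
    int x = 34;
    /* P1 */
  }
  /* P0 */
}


x declared in the same block as P0
x = 18


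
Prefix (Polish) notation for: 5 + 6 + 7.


left-to-right (same/higher precedence on left): tree is (+ (+ 5 6) 7)
Prefix: + + 5 6 7


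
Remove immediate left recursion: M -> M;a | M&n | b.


Left-recursive alternatives: M;a, M&n; non-recursive: b
Introduce M': M -> bM', M' -> ;aM' | &nM' | ε


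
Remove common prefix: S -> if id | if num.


Common prefix: 'if'
Factored: S -> if S', S' -> id | num


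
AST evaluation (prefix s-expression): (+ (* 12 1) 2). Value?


Evaluate inner: (* 12 1) = 12
Evaluate root: (+ 12 2) = 14
Result: 14


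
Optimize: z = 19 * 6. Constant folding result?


19 * 6 = 114 at compile time
Optimized: z = 114


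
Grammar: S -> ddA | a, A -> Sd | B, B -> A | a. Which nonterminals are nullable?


A nonterminal is nullable iff some alternative derives ε (directly, or every symbol in it is nullable)
Nullable: {}


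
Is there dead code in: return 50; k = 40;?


statement follows a return and is unreachable
Dead: 'k = 40'


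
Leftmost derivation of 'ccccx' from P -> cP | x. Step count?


Derivation: P => cP => ccP => cccP => ccccP => ccccx
Steps: 5


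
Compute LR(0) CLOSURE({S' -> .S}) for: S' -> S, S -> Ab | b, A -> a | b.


Start: S' -> .S
For each item with dot before a nonterminal B, add B -> .γ for every B-production
Closure: [S' -> .S, S -> .Ab, S -> .b, A -> .a, A -> .b]


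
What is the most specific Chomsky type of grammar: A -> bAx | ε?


Single nonterminal LHS, but b^n x^n is not regular
Classification: Type 2 (Context-Free)


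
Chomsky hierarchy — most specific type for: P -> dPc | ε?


Single nonterminal LHS, but d^n c^n is not regular
Classification: Type 2 (Context-Free)


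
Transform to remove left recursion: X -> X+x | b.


Left-recursive alternatives: X+x; non-recursive: b
Introduce X': X -> bX', X' -> +xX' | ε


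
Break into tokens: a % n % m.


Scan left to right, longest-match per lexeme
Tokens: ID(a), OP(%), ID(n), OP(%), ID(m)


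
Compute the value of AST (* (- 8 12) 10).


Evaluate inner: (- 8 12) = -4
Evaluate root: (* -4 10) = -40
Result: -40


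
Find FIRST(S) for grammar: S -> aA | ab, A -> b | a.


Per alternative of S: FIRST(aA) = {a}; FIRST(ab) = {a}
FIRST(S) = {a}


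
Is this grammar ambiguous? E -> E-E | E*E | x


'x-x*x' has two parse trees (no precedence encoded between - and *)
Ambiguous


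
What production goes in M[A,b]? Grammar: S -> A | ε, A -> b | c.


For [A, b]: 'b' ∈ FIRST(b)
Entry: A -> b


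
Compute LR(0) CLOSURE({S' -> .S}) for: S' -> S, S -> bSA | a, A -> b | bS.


Start: S' -> .S
For each item with dot before a nonterminal B, add B -> .γ for every B-production
Closure: [S' -> .S, S -> .bSA, S -> .a]


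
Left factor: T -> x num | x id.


Common prefix: 'x'
Factored: T -> x T', T' -> num | id


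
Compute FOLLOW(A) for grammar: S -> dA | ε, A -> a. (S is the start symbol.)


$ ∈ FOLLOW(S). For each A -> αBβ: add FIRST(β)\{ε} to FOLLOW(B); if β nullable, add FOLLOW(A).
FOLLOW(A) = {$}


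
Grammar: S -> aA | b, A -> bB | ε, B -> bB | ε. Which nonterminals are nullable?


A nonterminal is nullable iff some alternative derives ε (directly, or every symbol in it is nullable)
Nullable: {A, B}


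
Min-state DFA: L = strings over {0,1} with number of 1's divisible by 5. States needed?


Track (count of 1) mod 5: states 0..4, accept at 0
Minimal DFA: 5 states


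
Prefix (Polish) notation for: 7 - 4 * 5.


'*' binds tighter: tree is (- 7 (* 4 5))
Prefix: - 7 * 4 5


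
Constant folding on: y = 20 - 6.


20 - 6 = 14 at compile time
Optimized: y = 14


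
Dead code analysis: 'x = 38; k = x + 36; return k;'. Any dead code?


x is read by k's definition; k is returned
No dead code


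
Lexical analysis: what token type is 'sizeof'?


Pattern: reserved word
Type: KEYWORD


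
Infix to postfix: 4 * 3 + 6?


Left to right (same or higher precedence on left)
Postfix: 4 3 * 6 +


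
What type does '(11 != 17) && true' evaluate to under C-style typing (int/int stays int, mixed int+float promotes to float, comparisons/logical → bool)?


Operand types: bool && bool
Rule: logical operators take bool operands and yield bool
Result type: bool


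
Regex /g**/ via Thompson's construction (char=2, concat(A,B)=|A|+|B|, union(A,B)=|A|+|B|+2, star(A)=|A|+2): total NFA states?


Syntax tree has 1 char leaf(s), 0 union(s), 2 star(s)
chars contribute 1×2 = 2; each union adds +2; each star adds +2
Total: 2 + 0 + 4 = 6 states


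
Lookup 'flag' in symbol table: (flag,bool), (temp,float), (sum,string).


Lookup 'flag' → type bool


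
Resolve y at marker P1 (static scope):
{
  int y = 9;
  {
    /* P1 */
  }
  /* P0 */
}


P1's block does not declare y; resolves to the enclosing declaration at depth 0
y = 9


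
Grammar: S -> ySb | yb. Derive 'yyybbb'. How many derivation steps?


Derivation: S => ySb => yySbb => yyybbb
Steps: 3


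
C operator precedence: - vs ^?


'-' is additive (level 9); '^' is bitwise XOR (level 4)
Higher level binds tighter
'-' has higher precedence than '^'


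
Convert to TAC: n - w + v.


Break into single-operator statements:
t1 = n - w
t2 = t1 + v


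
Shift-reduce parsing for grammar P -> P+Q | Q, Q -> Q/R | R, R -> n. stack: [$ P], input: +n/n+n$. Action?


shift '+' to continue P -> P+Q
Action: shift


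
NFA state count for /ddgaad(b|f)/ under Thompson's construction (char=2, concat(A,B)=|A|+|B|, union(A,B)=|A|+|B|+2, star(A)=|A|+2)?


Syntax tree has 8 char leaf(s), 1 union(s), 0 star(s)
chars contribute 8×2 = 16; each union adds +2; each star adds +2
Total: 16 + 2 + 0 = 18 states


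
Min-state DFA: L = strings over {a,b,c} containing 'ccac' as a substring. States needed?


KMP-style automaton: 4 progress states + 1 absorbing accept = 5
Minimal DFA: 5 states


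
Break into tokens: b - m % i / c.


Scan left to right, longest-match per lexeme
Tokens: ID(b), OP(-), ID(m), OP(%), ID(i), OP(/), ID(c)


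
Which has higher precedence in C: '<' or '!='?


'<' is relational (level 7); '!=' is equality (level 6)
Higher level binds tighter
'<' has higher precedence than '!='


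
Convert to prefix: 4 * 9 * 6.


left-to-right (same/higher precedence on left): tree is (* (* 4 9) 6)
Prefix: * * 4 9 6


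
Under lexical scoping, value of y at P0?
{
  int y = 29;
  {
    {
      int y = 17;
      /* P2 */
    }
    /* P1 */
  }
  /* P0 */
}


y declared in the same block as P0
y = 29


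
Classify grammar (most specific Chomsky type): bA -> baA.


LHS has context (more than one symbol) and |LHS| ≤ |RHS|
Classification: Type 1 (Context-Sensitive)


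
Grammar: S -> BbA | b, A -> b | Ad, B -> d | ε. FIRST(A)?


Per alternative of A: FIRST(b) = {b}; FIRST(Ad) = {b}
FIRST(A) = {b}


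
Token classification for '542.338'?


Pattern: digits with a decimal point
Type: FLOAT_LITERAL


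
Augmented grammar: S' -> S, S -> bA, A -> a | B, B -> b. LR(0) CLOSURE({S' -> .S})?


Start: S' -> .S
For each item with dot before a nonterminal B, add B -> .γ for every B-production
Closure: [S' -> .S, S -> .bA]


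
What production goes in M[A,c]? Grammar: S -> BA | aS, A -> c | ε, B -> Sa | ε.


For [A, c]: 'c' ∈ FIRST(c)
Entry: A -> c


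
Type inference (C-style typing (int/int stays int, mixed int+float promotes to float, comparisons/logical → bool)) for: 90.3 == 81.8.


Operand types: float == float
Rule: comparison yields bool
Result type: bool


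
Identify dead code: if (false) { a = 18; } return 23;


condition is constant false, so the whole block is unreachable
Dead: 'if (false) { a = 18; }'


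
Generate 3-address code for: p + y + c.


Break into single-operator statements:
t1 = p + y
t2 = t1 + c


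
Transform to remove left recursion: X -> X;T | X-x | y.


Left-recursive alternatives: X;T, X-x; non-recursive: y
Introduce X': X -> yX', X' -> ;TX' | -xX' | ε


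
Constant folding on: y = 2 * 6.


2 * 6 = 12 at compile time
Optimized: y = 12


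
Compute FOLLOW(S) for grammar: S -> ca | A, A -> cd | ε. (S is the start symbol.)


$ ∈ FOLLOW(S). For each A -> αBβ: add FIRST(β)\{ε} to FOLLOW(B); if β nullable, add FOLLOW(A).
FOLLOW(S) = {$}


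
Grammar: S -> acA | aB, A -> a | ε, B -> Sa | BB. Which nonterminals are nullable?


A nonterminal is nullable iff some alternative derives ε (directly, or every symbol in it is nullable)
Nullable: {A}


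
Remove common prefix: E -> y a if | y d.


Common prefix: 'y'
Factored: E -> y E', E' -> a if | d


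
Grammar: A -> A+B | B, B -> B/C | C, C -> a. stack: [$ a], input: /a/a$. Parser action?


'a' on top is the handle for C -> a
Action: reduce (C -> a)


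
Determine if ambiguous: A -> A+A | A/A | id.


'id+id/id' has two parse trees (no precedence encoded between + and /)
Ambiguous


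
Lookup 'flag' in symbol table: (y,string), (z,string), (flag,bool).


Lookup 'flag' → type bool


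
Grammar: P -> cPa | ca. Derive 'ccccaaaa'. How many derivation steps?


Derivation: P => cPa => ccPaa => cccPaaa => ccccaaaa
Steps: 4


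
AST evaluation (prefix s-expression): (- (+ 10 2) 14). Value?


Evaluate inner: (+ 10 2) = 12
Evaluate root: (- 12 14) = -2
Result: -2


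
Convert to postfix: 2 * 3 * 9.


Left to right (same or higher precedence on left)
Postfix: 2 3 * 9 *


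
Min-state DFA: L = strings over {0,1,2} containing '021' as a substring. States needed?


KMP-style automaton: 3 progress states + 1 absorbing accept = 4
Minimal DFA: 4 states


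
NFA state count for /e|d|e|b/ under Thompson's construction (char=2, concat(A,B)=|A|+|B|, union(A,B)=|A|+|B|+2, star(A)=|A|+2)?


Syntax tree has 4 char leaf(s), 3 union(s), 0 star(s)
chars contribute 4×2 = 8; each union adds +2; each star adds +2
Total: 8 + 6 + 0 = 14 states


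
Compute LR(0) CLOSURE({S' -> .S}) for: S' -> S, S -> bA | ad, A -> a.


Start: S' -> .S
For each item with dot before a nonterminal B, add B -> .γ for every B-production
Closure: [S' -> .S, S -> .bA, S -> .ad]


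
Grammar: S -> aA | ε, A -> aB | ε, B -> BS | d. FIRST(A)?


Per alternative of A: FIRST(aB) = {a}; FIRST(ε) = {ε}
FIRST(A) = {a, ε}


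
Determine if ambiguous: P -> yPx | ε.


balanced y^n…x^n: each string has a unique parse
Unambiguous


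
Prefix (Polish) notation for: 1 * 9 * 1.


left-to-right (same/higher precedence on left): tree is (* (* 1 9) 1)
Prefix: * * 1 9 1


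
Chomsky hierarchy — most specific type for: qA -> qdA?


LHS has context (more than one symbol) and |LHS| ≤ |RHS|
Classification: Type 1 (Context-Sensitive)


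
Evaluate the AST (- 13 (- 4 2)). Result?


Evaluate inner: (- 4 2) = 2
Evaluate root: (- 13 2) = 11
Result: 11


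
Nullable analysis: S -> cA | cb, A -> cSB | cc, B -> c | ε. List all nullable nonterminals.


A nonterminal is nullable iff some alternative derives ε (directly, or every symbol in it is nullable)
Nullable: {B}


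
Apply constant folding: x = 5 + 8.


5 + 8 = 13 at compile time
Optimized: x = 13


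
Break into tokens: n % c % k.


Scan left to right, longest-match per lexeme
Tokens: ID(n), OP(%), ID(c), OP(%), ID(k)


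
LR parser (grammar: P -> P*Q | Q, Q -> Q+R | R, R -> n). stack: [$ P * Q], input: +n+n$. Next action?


'+' can extend Q; shift to build Q -> Q+R
Action: shift


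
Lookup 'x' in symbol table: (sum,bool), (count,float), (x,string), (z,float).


Lookup 'x' → type string


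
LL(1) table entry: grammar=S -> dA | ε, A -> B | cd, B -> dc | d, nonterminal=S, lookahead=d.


For [S, d]: 'd' ∈ FIRST(dA)
Entry: S -> dA


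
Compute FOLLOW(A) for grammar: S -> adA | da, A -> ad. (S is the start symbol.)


$ ∈ FOLLOW(S). For each A -> αBβ: add FIRST(β)\{ε} to FOLLOW(B); if β nullable, add FOLLOW(A).
FOLLOW(A) = {$}


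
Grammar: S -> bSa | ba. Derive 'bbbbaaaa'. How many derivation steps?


Derivation: S => bSa => bbSaa => bbbSaaa => bbbbaaaa
Steps: 4


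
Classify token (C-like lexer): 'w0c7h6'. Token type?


Pattern: letter/underscore followed by alphanumerics, not a keyword
Type: IDENTIFIER


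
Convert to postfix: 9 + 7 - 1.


Left to right (same or higher precedence on left)
Postfix: 9 7 + 1 -


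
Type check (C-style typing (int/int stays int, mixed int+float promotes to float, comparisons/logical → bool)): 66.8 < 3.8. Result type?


Operand types: float < float
Rule: comparison yields bool
Result type: bool


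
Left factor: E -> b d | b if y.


Common prefix: 'b'
Factored: E -> b E', E' -> d | if y


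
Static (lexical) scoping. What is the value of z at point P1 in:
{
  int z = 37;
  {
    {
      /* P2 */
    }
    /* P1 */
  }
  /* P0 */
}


P1's block does not declare z; resolves to the enclosing declaration at depth 0
z = 37


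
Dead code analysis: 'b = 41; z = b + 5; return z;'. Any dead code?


b is read by z's definition; z is returned
No dead code


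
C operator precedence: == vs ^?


'==' is equality (level 6); '^' is bitwise XOR (level 4)
Higher level binds tighter
'==' has higher precedence than '^'


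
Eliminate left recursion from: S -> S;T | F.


Left-recursive alternatives: S;T; non-recursive: F
Introduce S': S -> FS', S' -> ;TS' | ε


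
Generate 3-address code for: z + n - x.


Break into single-operator statements:
t1 = z + n
t2 = t1 - x


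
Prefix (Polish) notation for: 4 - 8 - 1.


left-to-right (same/higher precedence on left): tree is (- (- 4 8) 1)
Prefix: - - 4 8 1


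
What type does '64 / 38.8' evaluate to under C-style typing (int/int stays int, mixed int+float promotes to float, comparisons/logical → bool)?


Operand types: int / float
Rule: mixed int/float promotes to float; int/int stays int
Result type: float


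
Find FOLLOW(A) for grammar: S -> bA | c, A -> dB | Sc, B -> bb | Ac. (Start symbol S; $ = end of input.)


$ ∈ FOLLOW(S). For each A -> αBβ: add FIRST(β)\{ε} to FOLLOW(B); if β nullable, add FOLLOW(A).
FOLLOW(A) = {$, c}


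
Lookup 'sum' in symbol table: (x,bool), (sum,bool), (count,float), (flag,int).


Lookup 'sum' → type bool


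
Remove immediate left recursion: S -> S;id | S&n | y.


Left-recursive alternatives: S;id, S&n; non-recursive: y
Introduce S': S -> yS', S' -> ;idS' | &nS' | ε


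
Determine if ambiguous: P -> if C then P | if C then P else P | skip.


dangling else: 'if C then if C then skip else skip' parses two ways
Ambiguous


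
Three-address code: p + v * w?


Break into single-operator statements:
t1 = v * w
t2 = p + t1


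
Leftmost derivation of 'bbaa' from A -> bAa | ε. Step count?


Derivation: A => bAa => bbAaa => bbaa
Steps: 3


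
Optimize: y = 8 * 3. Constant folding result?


8 * 3 = 24 at compile time
Optimized: y = 24


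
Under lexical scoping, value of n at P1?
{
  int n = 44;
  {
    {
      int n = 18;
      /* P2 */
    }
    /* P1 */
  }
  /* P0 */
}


P1's block does not declare n; resolves to the enclosing declaration at depth 0
n = 44


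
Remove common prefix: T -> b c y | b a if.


Common prefix: 'b'
Factored: T -> b T', T' -> c y | a if


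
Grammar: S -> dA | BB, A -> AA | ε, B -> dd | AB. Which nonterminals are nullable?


A nonterminal is nullable iff some alternative derives ε (directly, or every symbol in it is nullable)
Nullable: {A}


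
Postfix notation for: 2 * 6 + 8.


Left to right (same or higher precedence on left)
Postfix: 2 6 * 8 +


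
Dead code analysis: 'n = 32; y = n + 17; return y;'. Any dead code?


n is read by y's definition; y is returned
No dead code


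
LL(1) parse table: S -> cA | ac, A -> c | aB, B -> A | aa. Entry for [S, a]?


For [S, a]: 'a' ∈ FIRST(ac)
Entry: S -> ac


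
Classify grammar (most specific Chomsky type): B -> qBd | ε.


Single nonterminal LHS, but q^n d^n is not regular
Classification: Type 2 (Context-Free)


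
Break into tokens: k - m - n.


Scan left to right, longest-match per lexeme
Tokens: ID(k), OP(-), ID(m), OP(-), ID(n)


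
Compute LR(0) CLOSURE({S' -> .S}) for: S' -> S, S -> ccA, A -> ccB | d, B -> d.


Start: S' -> .S
For each item with dot before a nonterminal B, add B -> .γ for every B-production
Closure: [S' -> .S, S -> .ccA]


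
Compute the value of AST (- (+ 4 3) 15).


Evaluate inner: (+ 4 3) = 7
Evaluate root: (- 7 15) = -8
Result: -8


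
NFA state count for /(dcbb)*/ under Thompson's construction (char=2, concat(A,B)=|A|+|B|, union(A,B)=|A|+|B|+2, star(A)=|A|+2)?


Syntax tree has 4 char leaf(s), 0 union(s), 1 star(s)
chars contribute 4×2 = 8; each union adds +2; each star adds +2
Total: 8 + 0 + 2 = 10 states


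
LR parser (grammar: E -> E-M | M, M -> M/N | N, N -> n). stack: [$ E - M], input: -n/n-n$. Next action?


handle 'E-M' on top; lookahead ∈ FOLLOW(E) = {-, $}
Action: reduce (E -> E-M)


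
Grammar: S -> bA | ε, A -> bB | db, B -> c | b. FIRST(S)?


Per alternative of S: FIRST(bA) = {b}; FIRST(ε) = {ε}
FIRST(S) = {b, ε}


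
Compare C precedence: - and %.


'%' is multiplicative (level 10); '-' is additive (level 9)
Higher level binds tighter
'%' has higher precedence than '-'


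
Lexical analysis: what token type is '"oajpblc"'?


Pattern: double-quoted sequence
Type: STRING_LITERAL


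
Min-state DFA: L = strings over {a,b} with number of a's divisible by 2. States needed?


Track (count of a) mod 2: states 0..1, accept at 0
Minimal DFA: 2 states


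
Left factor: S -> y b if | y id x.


Common prefix: 'y'
Factored: S -> y S', S' -> b if | id x


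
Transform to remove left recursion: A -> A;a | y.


Left-recursive alternatives: A;a; non-recursive: y
Introduce A': A -> yA', A' -> ;aA' | ε


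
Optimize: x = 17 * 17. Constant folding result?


17 * 17 = 289 at compile time
Optimized: x = 289


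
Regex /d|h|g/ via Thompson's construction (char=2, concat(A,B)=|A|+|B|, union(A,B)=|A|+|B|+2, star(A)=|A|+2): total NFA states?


Syntax tree has 3 char leaf(s), 2 union(s), 0 star(s)
chars contribute 3×2 = 6; each union adds +2; each star adds +2
Total: 6 + 4 + 0 = 10 states


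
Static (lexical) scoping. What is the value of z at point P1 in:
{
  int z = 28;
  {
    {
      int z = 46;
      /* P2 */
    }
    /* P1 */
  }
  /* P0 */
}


P1's block does not declare z; resolves to the enclosing declaration at depth 0
z = 28


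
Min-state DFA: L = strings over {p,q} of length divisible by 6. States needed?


Track length mod 6: states 0..5, accept at 0
Minimal DFA: 6 states


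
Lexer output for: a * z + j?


Scan left to right, longest-match per lexeme
Tokens: ID(a), OP(*), ID(z), OP(+), ID(j)


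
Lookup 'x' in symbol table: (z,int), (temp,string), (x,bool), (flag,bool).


Lookup 'x' → type bool


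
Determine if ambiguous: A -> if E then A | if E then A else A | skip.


dangling else: 'if E then if E then skip else skip' parses two ways
Ambiguous


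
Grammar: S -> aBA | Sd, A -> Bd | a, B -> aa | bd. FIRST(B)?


Per alternative of B: FIRST(aa) = {a}; FIRST(bd) = {b}
FIRST(B) = {a, b}


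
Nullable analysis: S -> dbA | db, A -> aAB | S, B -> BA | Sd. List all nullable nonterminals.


A nonterminal is nullable iff some alternative derives ε (directly, or every symbol in it is nullable)
Nullable: {}


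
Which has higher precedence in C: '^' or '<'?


'<' is relational (level 7); '^' is bitwise XOR (level 4)
Higher level binds tighter
'<' has higher precedence than '^'


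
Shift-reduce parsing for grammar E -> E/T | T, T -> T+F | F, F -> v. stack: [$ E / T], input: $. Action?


handle 'E/T' on top; lookahead ∈ FOLLOW(E) = {/, $}
Action: reduce (E -> E/T)


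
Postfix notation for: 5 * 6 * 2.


Left to right (same or higher precedence on left)
Postfix: 5 6 * 2 *


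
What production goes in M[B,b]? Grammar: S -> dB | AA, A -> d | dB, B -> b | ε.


For [B, b]: 'b' ∈ FIRST(b)
Entry: B -> b


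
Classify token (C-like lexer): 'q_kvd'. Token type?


Pattern: letter/underscore followed by alphanumerics, not a keyword
Type: IDENTIFIER


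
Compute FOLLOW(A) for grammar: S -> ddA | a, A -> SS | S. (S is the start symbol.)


$ ∈ FOLLOW(S). For each A -> αBβ: add FIRST(β)\{ε} to FOLLOW(B); if β nullable, add FOLLOW(A).
FOLLOW(A) = {$, a, d}


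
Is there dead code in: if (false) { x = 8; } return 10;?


condition is constant false, so the whole block is unreachable
Dead: 'if (false) { x = 8; }'


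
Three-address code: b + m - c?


Break into single-operator statements:
t1 = b + m
t2 = t1 - c


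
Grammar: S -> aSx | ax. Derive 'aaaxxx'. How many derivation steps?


Derivation: S => aSx => aaSxx => aaaxxx
Steps: 3


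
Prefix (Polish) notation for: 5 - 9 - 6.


left-to-right (same/higher precedence on left): tree is (- (- 5 9) 6)
Prefix: - - 5 9 6


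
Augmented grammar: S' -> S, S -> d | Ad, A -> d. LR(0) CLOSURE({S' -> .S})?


Start: S' -> .S
For each item with dot before a nonterminal B, add B -> .γ for every B-production
Closure: [S' -> .S, S -> .d, S -> .Ad, A -> .d]


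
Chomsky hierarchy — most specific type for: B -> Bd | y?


Left-linear: every RHS is a terminal or one nonterminal followed by a terminal
Classification: Type 3 (Regular)


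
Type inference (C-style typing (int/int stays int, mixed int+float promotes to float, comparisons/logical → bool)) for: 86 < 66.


Operand types: int < int
Rule: comparison yields bool
Result type: bool


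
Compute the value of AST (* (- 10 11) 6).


Evaluate inner: (- 10 11) = -1
Evaluate root: (* -1 6) = -6
Result: -6


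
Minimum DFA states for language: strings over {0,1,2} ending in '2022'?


Track the longest suffix of input matching a prefix of '2022': 5 classes (prefixes of length 0..4)
Minimal DFA: 5 states


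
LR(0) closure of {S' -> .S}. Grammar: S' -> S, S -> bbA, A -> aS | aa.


Start: S' -> .S
For each item with dot before a nonterminal B, add B -> .γ for every B-production
Closure: [S' -> .S, S -> .bbA]


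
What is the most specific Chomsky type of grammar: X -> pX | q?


Right-linear: every RHS is a terminal or a terminal followed by one nonterminal
Classification: Type 3 (Regular)


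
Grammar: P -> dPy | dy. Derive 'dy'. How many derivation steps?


Derivation: P => dy
Steps: 1


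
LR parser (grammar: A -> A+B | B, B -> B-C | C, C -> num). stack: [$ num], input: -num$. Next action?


'num' on top is the handle for C -> num
Action: reduce (C -> num)


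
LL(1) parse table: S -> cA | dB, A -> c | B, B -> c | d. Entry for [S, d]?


For [S, d]: 'd' ∈ FIRST(dB)
Entry: S -> dB


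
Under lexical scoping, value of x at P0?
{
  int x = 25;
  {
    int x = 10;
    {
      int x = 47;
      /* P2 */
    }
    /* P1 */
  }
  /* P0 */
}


x declared in the same block as P0
x = 25


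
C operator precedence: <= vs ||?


'<=' is relational (level 7); '||' is logical OR (level 1)
Higher level binds tighter
'<=' has higher precedence than '||'


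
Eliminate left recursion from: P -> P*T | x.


Left-recursive alternatives: P*T; non-recursive: x
Introduce P': P -> xP', P' -> *TP' | ε


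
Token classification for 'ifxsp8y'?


Pattern: letter/underscore followed by alphanumerics, not a keyword
Type: IDENTIFIER


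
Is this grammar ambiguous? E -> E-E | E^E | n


'n-n^n' has two parse trees (no precedence encoded between - and ^)
Ambiguous


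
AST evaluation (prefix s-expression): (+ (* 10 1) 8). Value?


Evaluate inner: (* 10 1) = 10
Evaluate root: (+ 10 8) = 18
Result: 18


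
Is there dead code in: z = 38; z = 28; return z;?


first assignment to z is overwritten before any read
Dead: 'z = 38'


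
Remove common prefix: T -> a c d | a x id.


Common prefix: 'a'
Factored: T -> a T', T' -> c d | x id


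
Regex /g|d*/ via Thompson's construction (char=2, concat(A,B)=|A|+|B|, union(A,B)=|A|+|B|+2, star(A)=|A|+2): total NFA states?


Syntax tree has 2 char leaf(s), 1 union(s), 1 star(s)
chars contribute 2×2 = 4; each union adds +2; each star adds +2
Total: 4 + 2 + 2 = 8 states


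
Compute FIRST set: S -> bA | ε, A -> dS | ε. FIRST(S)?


Per alternative of S: FIRST(bA) = {b}; FIRST(ε) = {ε}
FIRST(S) = {b, ε}


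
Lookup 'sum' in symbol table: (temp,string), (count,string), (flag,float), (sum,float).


Lookup 'sum' → type float


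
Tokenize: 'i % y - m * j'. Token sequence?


Scan left to right, longest-match per lexeme
Tokens: ID(i), OP(%), ID(y), OP(-), ID(m), OP(*), ID(j)


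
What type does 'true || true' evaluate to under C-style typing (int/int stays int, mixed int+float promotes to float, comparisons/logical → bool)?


Operand types: bool || bool
Rule: logical operators take bool operands and yield bool
Result type: bool
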